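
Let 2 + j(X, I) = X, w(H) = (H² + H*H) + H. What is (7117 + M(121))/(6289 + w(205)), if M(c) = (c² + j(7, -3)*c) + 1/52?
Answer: 1162877/4708288 ≈ 0.24699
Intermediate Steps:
w(H) = H + 2*H² (w(H) = (H² + H²) + H = 2*H² + H = H + 2*H²)
j(X, I) = -2 + X
M(c) = 1/52 + c² + 5*c (M(c) = (c² + (-2 + 7)*c) + 1/52 = (c² + 5*c) + 1/52 = 1/52 + c² + 5*c)
(7117 + M(121))/(6289 + w(205)) = (7117 + (1/52 + 121² + 5*121))/(6289 + 205*(1 + 2*205)) = (7117 + (1/52 + 14641 + 605))/(6289 + 205*(1 + 410)) = (7117 + 792793/52)/(6289 + 205*411) = 1162877/(52*(6289 + 84255)) = (1162877/52)/90544 = (1162877/52)*(1/90544) = 1162877/4708288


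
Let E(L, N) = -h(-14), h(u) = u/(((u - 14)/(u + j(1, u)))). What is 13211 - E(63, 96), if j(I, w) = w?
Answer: 13197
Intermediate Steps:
h(u) = 2*u²/(-14 + u) (h(u) = u/(((u - 14)/(u + u))) = u/(((-14 + u)/((2*u)))) = u/(((-14 + u)*(1/(2*u)))) = u/(((-14 + u)/(2*u))) = u*(2*u/(-14 + u)) = 2*u²/(-14 + u))
E(L, N) = 14 (E(L, N) = -2*(-14)²/(-14 - 14) = -2*196/(-28) = -2*196*(-1)/28 = -1*(-14) = 14)
13211 - E(63, 96) = 13211 - 1*14 = 13211 - 14 = 13197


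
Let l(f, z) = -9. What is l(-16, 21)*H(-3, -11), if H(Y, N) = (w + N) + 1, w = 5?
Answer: 45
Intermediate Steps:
H(Y, N) = 6 + N (H(Y, N) = (5 + N) + 1 = 6 + N)
l(-16, 21)*H(-3, -11) = -9*(6 - 11) = -9*(-5) = 45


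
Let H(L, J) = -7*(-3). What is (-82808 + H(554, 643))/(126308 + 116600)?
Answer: -82787/242908 ≈ -0.34082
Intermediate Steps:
H(L, J) = 21
(-82808 + H(554, 643))/(126308 + 116600) = (-82808 + 21)/(126308 + 116600) = -82787/242908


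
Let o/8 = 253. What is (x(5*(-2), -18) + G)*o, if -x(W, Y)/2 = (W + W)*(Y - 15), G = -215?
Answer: -3106840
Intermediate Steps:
o = 2024 (o = 8*253 = 2024)
x(W, Y) = -4*W*(-15 + Y) (x(W, Y) = -2*(W + W)*(Y - 15) = -2*2*W*(-15 + Y) = -4*W*(-15 + Y))
(x(5*(-2), -18) + G)*o = (4*(5*(-2))*(15 - 1*(-18)) - 215)*2024 = (4*(-10)*(15 + 18) - 215)*2024 = (4*(-10)*33 - 215)*2024 = (-1320 - 215)*2024 = -1535*2024 = -3106840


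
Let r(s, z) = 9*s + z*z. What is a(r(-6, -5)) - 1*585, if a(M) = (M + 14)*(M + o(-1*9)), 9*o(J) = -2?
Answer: -440/3 ≈ -146.67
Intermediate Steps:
o(J) = -2/9 (o(J) = (⅑)*(-2) = -2/9)
r(s, z) = z² + 9*s (r(s, z) = 9*s + z² = z² + 9*s)
a(M) = (14 + M)*(-2/9 + M) (a(M) = (M + 14)*(M - 2/9) = (14 + M)*(-2/9 + M))
a(r(-6, -5)) - 1*585 = (-28/9 + ((-5)² + 9*(-6))² + 124*((-5)² + 9*(-6))/9) - 1*585 = (-28/9 + (25 - 54)² + 124*(25 - 54)/9) - 585 = (-28/9 + (-29)² + (124/9)*(-29)) - 585 = (-28/9 + 841 - 3596/9) - 585 = 1315/3 - 585 = -440/3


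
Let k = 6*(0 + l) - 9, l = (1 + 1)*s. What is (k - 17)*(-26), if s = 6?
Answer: -1196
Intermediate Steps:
l = 12 (l = (1 + 1)*6 = 2*6 = 12)
k = 63 (k = 6*(0 + 12) - 9 = 6*12 - 9 = 72 - 9 = 63)
(k - 17)*(-26) = (63 - 17)*(-26) = 46*(-26) = -1196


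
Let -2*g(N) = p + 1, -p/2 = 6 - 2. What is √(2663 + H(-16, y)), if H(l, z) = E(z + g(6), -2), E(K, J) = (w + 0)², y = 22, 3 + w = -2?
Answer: 8*√42 ≈ 51.846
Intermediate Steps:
w = -5 (w = -3 - 2 = -5)
p = -8 (p = -2*(6 - 2) = -2*4 = -8)
g(N) = 7/2 (g(N) = -(-8 + 1)/2 = -½*(-7) = 7/2)
E(K, J) = 25 (E(K, J) = (-5 + 0)² = (-5)² = 25)
H(l, z) = 25
√(2663 + H(-16, y)) = √(2663 + 25) = √2688 = 8*√42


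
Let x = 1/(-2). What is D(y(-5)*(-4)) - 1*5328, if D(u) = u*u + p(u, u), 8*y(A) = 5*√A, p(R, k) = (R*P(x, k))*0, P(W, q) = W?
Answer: -21437/4 ≈ -5359.3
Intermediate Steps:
x = -½ ≈ -0.50000
p(R, k) = 0 (p(R, k) = (R*(-½))*0 = -R/2*0 = 0)
y(A) = 5*√A/8 (y(A) = (5*√A)/8 = 5*√A/8)
D(u) = u² (D(u) = u*u + 0 = u² + 0 = u²)
D(y(-5)*(-4)) - 1*5328 = ((5*√(-5)/8)*(-4))² - 1*5328 = ((5*(I*√5)/8)*(-4))² - 5328 = ((5*I*√5/8)*(-4))² - 5328 = (-5*I*√5/2)² - 5328 = -125/4 - 5328 = -21437/4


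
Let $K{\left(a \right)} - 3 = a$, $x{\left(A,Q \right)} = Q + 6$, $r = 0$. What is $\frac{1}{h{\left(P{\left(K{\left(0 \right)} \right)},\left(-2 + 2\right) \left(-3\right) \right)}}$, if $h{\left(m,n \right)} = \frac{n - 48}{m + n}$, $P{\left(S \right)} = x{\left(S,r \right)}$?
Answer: $- \frac{1}{8} \approx -0.125$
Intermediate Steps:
$x{\left(A,Q \right)} = 6 + Q$
$K{\left(a \right)} = 3 + a$
$P{\left(S \right)} = 6$ ($P{\left(S \right)} = 6 + 0 = 6$)
$h{\left(m,n \right)} = \frac{-48 + n}{m + n}$
$\frac{1}{h{\left(P{\left(K{\left(0 \right)} \right)},\left(-2 + 2\right) \left(-3\right) \right)}} = \frac{1}{\frac{1}{6 + \left(-2 + 2\right) \left(-3\right)} \left(-48 + \left(-2 + 2\right) \left(-3\right)\right)} = \frac{1}{\frac{1}{6 + 0 \left(-3\right)} \left(-48 + 0 \left(-3\right)\right)} = \frac{1}{\frac{1}{6 + 0} \left(-48 + 0\right)} = \frac{1}{\frac{1}{6} \left(-48\right)} = \frac{1}{-8} = - \frac{1}{8}$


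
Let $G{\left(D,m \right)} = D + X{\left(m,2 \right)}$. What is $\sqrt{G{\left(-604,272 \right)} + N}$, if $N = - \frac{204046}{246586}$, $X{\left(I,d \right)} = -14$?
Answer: $\frac{i \sqrt{9406897980421}}{123293} \approx 24.876 i$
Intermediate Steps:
$G{\left(D,m \right)} = -14 + D$ ($G{\left(D,m \right)} = D - 14 = -14 + D$)
$N = - \frac{102023}{123293}$ ($N = \left(-204046\right) \frac{1}{246586} = - \frac{102023}{123293} \approx -0.82748$)
$\sqrt{G{\left(-604,272 \right)} + N} = \sqrt{\left(-14 - 604\right) - \frac{102023}{123293}} = \sqrt{-618 - \frac{102023}{123293}} = \sqrt{- \frac{76297097}{123293}} = \frac{i \sqrt{9406897980421}}{123293}$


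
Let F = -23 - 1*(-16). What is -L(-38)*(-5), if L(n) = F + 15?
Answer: 40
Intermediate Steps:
F = -7 (F = -23 + 16 = -7)
L(n) = 8 (L(n) = -7 + 15 = 8)
-L(-38)*(-5) = -8*(-5) = -1*(-40) = 40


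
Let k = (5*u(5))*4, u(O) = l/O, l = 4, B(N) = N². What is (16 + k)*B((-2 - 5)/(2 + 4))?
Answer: 392/9 ≈ 43.556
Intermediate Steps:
u(O) = 4/O
k = 16 (k = (5*(4/5))*4 = (5*(4*(⅕)))*4 = (5*(⅘))*4 = 4*4 = 16)
(16 + k)*B((-2 - 5)/(2 + 4)) = (16 + 16)*((-2 - 5)/(2 + 4))² = 32*(-7/6)² = 32*(49/36) = 392/9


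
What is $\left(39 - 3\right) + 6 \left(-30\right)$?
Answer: $-144$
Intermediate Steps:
$\left(39 - 3\right) + 6 \left(-30\right) = 36 - 180 = -144$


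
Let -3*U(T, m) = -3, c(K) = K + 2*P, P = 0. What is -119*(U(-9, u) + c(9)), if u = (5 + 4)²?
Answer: -1190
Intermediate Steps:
c(K) = K (c(K) = K + 2*0 = K + 0 = K)
u = 81 (u = 9² = 81)
U(T, m) = 1 (U(T, m) = -⅓*(-3) = 1)
-119*(U(-9, u) + c(9)) = -119*(1 + 9) = -119*10 = -1190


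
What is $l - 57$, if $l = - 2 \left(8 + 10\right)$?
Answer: $-93$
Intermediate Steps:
$l = -36$ ($l = \left(-2\right) 18 = -36$)
$l - 57 = -36 - 57 = -93$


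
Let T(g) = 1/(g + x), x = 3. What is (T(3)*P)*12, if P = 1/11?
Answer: 2/11 ≈ 0.18182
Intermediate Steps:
P = 1/11 ≈ 0.090909
T(g) = 1/(3 + g) (T(g) = 1/(g + 3) = 1/(3 + g))
(T(3)*P)*12 = ((1/11)/(3 + 3))*12 = ((1/11)/6)*12 = ((⅙)*(1/11))*12 = (1/66)*12 = 2/11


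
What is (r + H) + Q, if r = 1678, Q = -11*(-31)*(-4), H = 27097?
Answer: 27411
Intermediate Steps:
Q = -1364 (Q = 341*(-4) = -1364)
(r + H) + Q = (1678 + 27097) - 1364 = 28775 - 1364 = 27411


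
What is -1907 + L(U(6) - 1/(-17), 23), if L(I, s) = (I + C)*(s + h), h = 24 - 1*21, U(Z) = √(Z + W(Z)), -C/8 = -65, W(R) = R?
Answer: 197447/17 + 52*√3 ≈ 11705.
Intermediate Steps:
C = 520 (C = -8*(-65) = 520)
U(Z) = √2*√Z (U(Z) = √(Z + Z) = √(2*Z) = √2*√Z)
h = 3 (h = 24 - 21 = 3)
L(I, s) = (3 + s)*(520 + I) (L(I, s) = (I + 520)*(s + 3) = (520 + I)*(3 + s) = (3 + s)*(520 + I))
-1907 + L(U(6) - 1/(-17), 23) = -1907 + (1560 + 3*(√2*√6 - 1/(-17)) + 520*23 + (√2*√6 - 1/(-17))*23) = -1907 + (1560 + 3*(2*√3 - 1*(-1/17)) + 11960 + (2*√3 - 1*(-1/17))*23) = -1907 + (1560 + 3*(2*√3 + 1/17) + 11960 + (2*√3 + 1/17)*23) = -1907 + (1560 + 3*(1/17 + 2*√3) + 11960 + (1/17 + 2*√3)*23) = -1907 + (1560 + (3/17 + 6*√3) + 11960 + (23/17 + 46*√3)) = -1907 + (229866/17 + 52*√3) = 197447/17 + 52*√3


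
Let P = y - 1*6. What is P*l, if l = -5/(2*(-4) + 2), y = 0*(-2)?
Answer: -5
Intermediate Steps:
y = 0
l = ⅚ (l = -5/(-8 + 2) = -5/(-6) = -5*(-⅙) = ⅚ ≈ 0.83333)
P = -6 (P = 0 - 1*6 = 0 - 6 = -6)
P*l = -6*⅚ = -5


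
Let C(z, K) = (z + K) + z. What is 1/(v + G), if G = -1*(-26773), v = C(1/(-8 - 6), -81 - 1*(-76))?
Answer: 7/187375 ≈ 3.7358e-5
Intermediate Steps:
C(z, K) = K + 2*z (C(z, K) = (K + z) + z = K + 2*z)
v = -36/7 (v = (-81 - 1*(-76)) + 2/(-8 - 6) = (-81 + 76) + 2/(-14) = -5 + 2*(-1/14) = -5 - ⅐ = -36/7 ≈ -5.1429)
G = 26773
1/(v + G) = 1/(-36/7 + 26773) = 1/(187375/7) = 7/187375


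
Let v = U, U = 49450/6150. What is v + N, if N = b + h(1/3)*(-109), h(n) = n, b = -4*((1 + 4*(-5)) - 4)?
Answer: 2612/41 ≈ 63.707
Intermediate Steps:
U = 989/123 (U = 49450*(1/6150) = 989/123 ≈ 8.0406)
v = 989/123 ≈ 8.0406
b = 92 (b = -4*((1 - 20) - 4) = -4*(-19 - 4) = -4*(-23) = 92)
N = 167/3 (N = 92 + (1/3)*(-109) = 92 + (1*(⅓))*(-109) = 92 + (⅓)*(-109) = 92 - 109/3 = 167/3 ≈ 55.667)
v + N = 989/123 + 167/3 = 2612/41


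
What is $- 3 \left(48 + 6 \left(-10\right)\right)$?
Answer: $36$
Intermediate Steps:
$- 3 \left(48 + 6 \left(-10\right)\right) = - 3 \left(48 - 60\right) = \left(-3\right) \left(-12\right) = 36$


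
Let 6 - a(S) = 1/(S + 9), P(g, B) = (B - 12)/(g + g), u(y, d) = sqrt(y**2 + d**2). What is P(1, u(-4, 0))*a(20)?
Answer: -692/29 ≈ -23.862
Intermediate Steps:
u(y, d) = sqrt(d**2 + y**2)
P(g, B) = (-12 + B)/(2*g) (P(g, B) = (-12 + B)/((2*g)) = (-12 + B)*(1/(2*g)) = (-12 + B)/(2*g))
a(S) = 6 - 1/(9 + S) (a(S) = 6 - 1/(S + 9) = 6 - 1/(9 + S))
P(1, u(-4, 0))*a(20) = ((1/2)*(-12 + sqrt(0**2 + (-4)**2))/1)*((53 + 6*20)/(9 + 20)) = ((1/2)*1*(-12 + sqrt(0 + 16)))*((53 + 120)/29) = ((1/2)*1*(-12 + sqrt(16)))*((1/29)*173) = ((1/2)*1*(-12 + 4))*(173/29) = ((1/2)*1*(-8))*(173/29) = -4*173/29 = -692/29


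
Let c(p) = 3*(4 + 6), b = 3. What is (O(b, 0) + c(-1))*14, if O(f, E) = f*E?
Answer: 420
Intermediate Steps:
c(p) = 30 (c(p) = 3*10 = 30)
O(f, E) = E*f
(O(b, 0) + c(-1))*14 = (0*3 + 30)*14 = (0 + 30)*14 = 30*14 = 420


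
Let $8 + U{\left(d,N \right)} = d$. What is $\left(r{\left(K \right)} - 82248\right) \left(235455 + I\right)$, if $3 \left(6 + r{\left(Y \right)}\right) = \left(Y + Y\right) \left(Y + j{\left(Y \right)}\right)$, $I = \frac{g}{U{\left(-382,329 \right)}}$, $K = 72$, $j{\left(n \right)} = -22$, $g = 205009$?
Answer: $- \frac{1219403067269}{65} \approx -1.876 \cdot 10^{10}$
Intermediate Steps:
$U{\left(d,N \right)} = -8 + d$
$I = - \frac{205009}{390}$ ($I = \frac{205009}{-8 - 382} = \frac{205009}{-390} = 205009 \left(- \frac{1}{390}\right) = - \frac{205009}{390} \approx -525.66$)
$r{\left(Y \right)} = -6 + \frac{2 Y \left(-22 + Y\right)}{3}$ ($r{\left(Y \right)} = -6 + \frac{\left(Y + Y\right) \left(Y - 22\right)}{3} = -6 + \frac{2 Y \left(-22 + Y\right)}{3}$)
$\left(r{\left(K \right)} - 82248\right) \left(235455 + I\right) = \left(\left(-6 - 1056 + \frac{2 \cdot 72^{2}}{3}\right) - 82248\right) \left(235455 - \frac{205009}{390}\right) = \left(\left(-6 - 1056 + \frac{2}{3} \cdot 5184\right) - 82248\right) \frac{91622441}{390} = \left(\left(-6 - 1056 + 3456\right) - 82248\right) \frac{91622441}{390} = \left(2394 - 82248\right) \frac{91622441}{390} = \left(-79854\right) \frac{91622441}{390} = - \frac{1219403067269}{65}$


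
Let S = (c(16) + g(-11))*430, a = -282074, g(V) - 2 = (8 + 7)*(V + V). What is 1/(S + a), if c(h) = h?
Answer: -1/416234 ≈ -2.4025e-6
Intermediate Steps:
g(V) = 2 + 30*V (g(V) = 2 + (8 + 7)*(V + V) = 2 + 15*(2*V) = 2 + 30*V)
S = -134160 (S = (16 + (2 + 30*(-11)))*430 = (16 + (2 - 330))*430 = (16 - 328)*430 = -312*430 = -134160)
1/(S + a) = 1/(-134160 - 282074) = 1/(-416234) = -1/416234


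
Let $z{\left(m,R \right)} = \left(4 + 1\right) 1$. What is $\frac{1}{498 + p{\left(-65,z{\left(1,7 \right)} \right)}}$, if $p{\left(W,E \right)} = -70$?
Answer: $\frac{1}{428} \approx 0.0023364$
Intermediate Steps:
$z{\left(m,R \right)} = 5$ ($z{\left(m,R \right)} = 5 \cdot 1 = 5$)
$\frac{1}{498 + p{\left(-65,z{\left(1,7 \right)} \right)}} = \frac{1}{498 - 70} = \frac{1}{428}$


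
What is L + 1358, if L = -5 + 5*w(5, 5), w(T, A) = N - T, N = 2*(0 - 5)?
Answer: 1278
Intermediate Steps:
N = -10 (N = 2*(-5) = -10)
w(T, A) = -10 - T
L = -80 (L = -5 + 5*(-10 - 1*5) = -5 + 5*(-10 - 5) = -5 + 5*(-15) = -5 - 75 = -80)
L + 1358 = -80 + 1358 = 1278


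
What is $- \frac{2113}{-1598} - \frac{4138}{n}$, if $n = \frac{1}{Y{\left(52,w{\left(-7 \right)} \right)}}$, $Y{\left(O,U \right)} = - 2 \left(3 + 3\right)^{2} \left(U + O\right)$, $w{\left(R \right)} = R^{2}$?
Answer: $\frac{48086276641}{1598} \approx 3.0092 \cdot 10^{7}$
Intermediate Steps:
$Y{\left(O,U \right)} = - 72 O - 72 U$ ($Y{\left(O,U \right)} = - 2 \cdot 6^{2} \left(O + U\right) = \left(-2\right) 36 \left(O + U\right) = - 72 \left(O + U\right) = - 72 O - 72 U$)
$n = - \frac{1}{7272}$ ($n = \frac{1}{\left(-72\right) 52 - 72 \left(-7\right)^{2}} = \frac{1}{-3744 - 3528} = \frac{1}{-7272} = - \frac{1}{7272} \approx -0.00013751$)
$- \frac{2113}{-1598} - \frac{4138}{n} = - \frac{2113}{-1598} - \frac{4138}{- \frac{1}{7272}} = \left(-2113\right) \left(- \frac{1}{1598}\right) - -30091536 = \frac{2113}{1598} + 30091536 = \frac{48086276641}{1598}$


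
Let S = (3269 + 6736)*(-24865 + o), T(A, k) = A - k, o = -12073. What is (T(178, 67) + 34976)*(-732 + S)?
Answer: -12966941961714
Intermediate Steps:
S = -369564690 (S = (3269 + 6736)*(-24865 - 12073) = 10005*(-36938) = -369564690)
(T(178, 67) + 34976)*(-732 + S) = ((178 - 1*67) + 34976)*(-732 - 369564690) = ((178 - 67) + 34976)*(-369565422) = (111 + 34976)*(-369565422) = 35087*(-369565422) = -12966941961714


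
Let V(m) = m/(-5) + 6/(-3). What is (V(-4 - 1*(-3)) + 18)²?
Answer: 6561/25 ≈ 262.44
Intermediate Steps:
V(m) = -2 - m/5 (V(m) = m*(-⅕) + 6*(-⅓) = -m/5 - 2 = -2 - m/5)
(V(-4 - 1*(-3)) + 18)² = ((-2 - (-4 - 1*(-3))/5) + 18)² = ((-2 - (-4 + 3)/5) + 18)² = ((-2 - ⅕*(-1)) + 18)² = ((-2 + ⅕) + 18)² = (-9/5 + 18)² = (81/5)² = 6561/25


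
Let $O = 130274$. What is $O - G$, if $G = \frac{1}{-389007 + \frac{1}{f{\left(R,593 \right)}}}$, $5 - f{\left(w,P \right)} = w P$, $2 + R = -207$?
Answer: $\frac{6281070446946424}{48214305593} \approx 1.3027 \cdot 10^{5}$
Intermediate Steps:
$R = -209$ ($R = -2 - 207 = -209$)
$f{\left(w,P \right)} = 5 - P w$ ($f{\left(w,P \right)} = 5 - w P = 5 - P w$)
$G = - \frac{123942}{48214305593}$ ($G = \frac{1}{-389007 + \frac{1}{5 - 593 \left(-209\right)}} = \frac{1}{-389007 + \frac{1}{5 + 123937}} = \frac{1}{-389007 + \frac{1}{123942}} = \frac{1}{- \frac{48214305593}{123942}} = - \frac{123942}{48214305593} \approx -2.5706 \cdot 10^{-6}$)
$O - G = 130274 - - \frac{123942}{48214305593} = 130274 + \frac{123942}{48214305593} = \frac{6281070446946424}{48214305593}$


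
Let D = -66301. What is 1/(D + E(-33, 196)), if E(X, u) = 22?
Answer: -1/66279 ≈ -1.5088e-5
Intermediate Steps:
1/(D + E(-33, 196)) = 1/(-66301 + 22) = 1/(-66279) = -1/66279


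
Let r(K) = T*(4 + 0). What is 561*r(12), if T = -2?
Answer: -4488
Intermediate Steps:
r(K) = -8 (r(K) = -2*(4 + 0) = -2*4 = -8)
561*r(12) = 561*(-8) = -4488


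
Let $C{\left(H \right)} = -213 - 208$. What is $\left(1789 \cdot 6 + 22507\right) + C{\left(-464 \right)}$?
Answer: $32820$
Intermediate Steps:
$C{\left(H \right)} = -421$
$\left(1789 \cdot 6 + 22507\right) + C{\left(-464 \right)} = \left(1789 \cdot 6 + 22507\right) - 421 = \left(10734 + 22507\right) - 421 = 33241 - 421 = 32820$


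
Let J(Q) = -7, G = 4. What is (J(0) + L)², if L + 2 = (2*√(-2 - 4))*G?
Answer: (9 - 8*I*√6)² ≈ -303.0 - 352.73*I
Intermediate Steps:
L = -2 + 8*I*√6 (L = -2 + (2*√(-2 - 4))*4 = -2 + (2*√(-6))*4 = -2 + (2*(I*√6))*4 = -2 + (2*I*√6)*4 = -2 + 8*I*√6 ≈ -2.0 + 19.596*I)
(J(0) + L)² = (-7 + (-2 + 8*I*√6))² = (-9 + 8*I*√6)²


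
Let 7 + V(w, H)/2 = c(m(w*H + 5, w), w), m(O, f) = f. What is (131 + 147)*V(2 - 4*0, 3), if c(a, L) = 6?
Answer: -556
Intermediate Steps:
V(w, H) = -2 (V(w, H) = -14 + 2*6 = -14 + 12 = -2)
(131 + 147)*V(2 - 4*0, 3) = (131 + 147)*(-2) = 278*(-2) = -556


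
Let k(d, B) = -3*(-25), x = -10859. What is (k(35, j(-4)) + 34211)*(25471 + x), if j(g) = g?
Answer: 500987032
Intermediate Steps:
k(d, B) = 75
(k(35, j(-4)) + 34211)*(25471 + x) = (75 + 34211)*(25471 - 10859) = 34286*14612 = 500987032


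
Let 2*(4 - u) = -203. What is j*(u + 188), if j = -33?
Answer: -19371/2 ≈ -9685.5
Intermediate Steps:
u = 211/2 (u = 4 - ½*(-203) = 4 + 203/2 = 211/2 ≈ 105.50)
j*(u + 188) = -33*(211/2 + 188) = -33*587/2 = -19371/2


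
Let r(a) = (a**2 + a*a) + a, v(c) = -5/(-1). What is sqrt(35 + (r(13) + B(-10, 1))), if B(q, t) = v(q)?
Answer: sqrt(391) ≈ 19.774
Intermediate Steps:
v(c) = 5 (v(c) = -5*(-1) = 5)
r(a) = a + 2*a**2 (r(a) = (a**2 + a**2) + a = 2*a**2 + a = a + 2*a**2)
B(q, t) = 5
sqrt(35 + (r(13) + B(-10, 1))) = sqrt(35 + (13*(1 + 2*13) + 5)) = sqrt(35 + (13*(1 + 26) + 5)) = sqrt(35 + (13*27 + 5)) = sqrt(35 + (351 + 5)) = sqrt(35 + 356) = sqrt(391)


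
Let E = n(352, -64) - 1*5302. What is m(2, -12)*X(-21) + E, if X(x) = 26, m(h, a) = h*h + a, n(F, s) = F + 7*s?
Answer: -5606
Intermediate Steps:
m(h, a) = a + h² (m(h, a) = h² + a = a + h²)
E = -5398 (E = (352 + 7*(-64)) - 1*5302 = (352 - 448) - 5302 = -96 - 5302 = -5398)
m(2, -12)*X(-21) + E = (-12 + 2²)*26 - 5398 = (-12 + 4)*26 - 5398 = -8*26 - 5398 = -208 - 5398 = -5606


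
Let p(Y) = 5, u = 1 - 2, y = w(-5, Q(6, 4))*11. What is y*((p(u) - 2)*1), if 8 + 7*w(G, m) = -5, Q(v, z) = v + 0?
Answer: -429/7 ≈ -61.286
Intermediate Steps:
Q(v, z) = v
w(G, m) = -13/7 (w(G, m) = -8/7 + (⅐)*(-5) = -8/7 - 5/7 = -13/7)
y = -143/7 (y = -13/7*11 = -143/7 ≈ -20.429)
u = -1
y*((p(u) - 2)*1) = -143*(5 - 2)/7 = -429/7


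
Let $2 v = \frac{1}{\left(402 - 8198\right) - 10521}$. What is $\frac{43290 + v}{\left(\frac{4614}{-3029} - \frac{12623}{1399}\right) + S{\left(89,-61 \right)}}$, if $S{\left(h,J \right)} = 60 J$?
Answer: $- \frac{516946455800653}{43831735354834} \approx -11.794$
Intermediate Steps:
$v = - \frac{1}{36634}$ ($v = \frac{1}{2 \left(\left(402 - 8198\right) - 10521\right)} = \frac{1}{2 \left(-7796 - 10521\right)} = \frac{1}{2 \left(-18317\right)} = \frac{1}{2} \left(- \frac{1}{18317}\right) = - \frac{1}{36634} \approx -2.7297 \cdot 10^{-5}$)
$\frac{43290 + v}{\left(\frac{4614}{-3029} - \frac{12623}{1399}\right) + S{\left(89,-61 \right)}} = \frac{43290 - \frac{1}{36634}}{\left(\frac{4614}{-3029} - \frac{12623}{1399}\right) + 60 \left(-61\right)} = \frac{1585885859}{36634 \left(\left(4614 \left(- \frac{1}{3029}\right) - \frac{12623}{1399}\right) - 3660\right)} = \frac{1585885859}{36634 \left(\left(- \frac{4614}{3029} - \frac{12623}{1399}\right) - 3660\right)} = \frac{1585885859}{36634 \left(- \frac{44690053}{4237571} - 3660\right)} = \frac{1585885859}{36634 \left(- \frac{15554199913}{4237571}\right)} = \frac{1585885859}{36634} \left(- \frac{4237571}{15554199913}\right) = - \frac{516946455800653}{43831735354834}$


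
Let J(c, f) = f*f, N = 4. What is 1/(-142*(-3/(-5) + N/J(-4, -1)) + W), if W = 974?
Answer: 5/1604 ≈ 0.0031172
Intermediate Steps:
J(c, f) = f²
1/(-142*(-3/(-5) + N/J(-4, -1)) + W) = 1/(-142*(-3/(-5) + 4/((-1)²)) + 974) = 1/(-142*(-3*(-⅕) + 4/1) + 974) = 1/(-142*(⅗ + 4*1) + 974) = 1/(-142*(⅗ + 4) + 974) = 1/(-142*23/5 + 974) = 1/(-3266/5 + 974) = 1/(1604/5) = 5/1604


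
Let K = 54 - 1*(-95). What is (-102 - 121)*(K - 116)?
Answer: -7359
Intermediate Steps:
K = 149 (K = 54 + 95 = 149)
(-102 - 121)*(K - 116) = (-102 - 121)*(149 - 116) = -223*33 = -7359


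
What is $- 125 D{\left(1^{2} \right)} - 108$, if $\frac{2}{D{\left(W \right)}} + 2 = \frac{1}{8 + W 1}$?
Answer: $\frac{414}{17} \approx 24.353$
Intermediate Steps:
$D{\left(W \right)} = \frac{2}{-2 + \frac{1}{8 + W}}$ ($D{\left(W \right)} = \frac{2}{-2 + \frac{1}{8 + W 1}} = \frac{2}{-2 + \frac{1}{8 + W}}$)
$- 125 D{\left(1^{2} \right)} - 108 = - 125 \frac{2 \left(-8 - 1^{2}\right)}{15 + 2 \cdot 1^{2}} - 108 = - 125 \frac{2 \left(-8 - 1\right)}{15 + 2 \cdot 1} - 108 = - 125 \frac{2 \left(-8 - 1\right)}{15 + 2} - 108 = - 125 \cdot 2 \cdot \frac{1}{17} \left(-9\right) - 108 = \left(-125\right) \left(- \frac{18}{17}\right) - 108 = \frac{2250}{17} - 108 = \frac{414}{17}$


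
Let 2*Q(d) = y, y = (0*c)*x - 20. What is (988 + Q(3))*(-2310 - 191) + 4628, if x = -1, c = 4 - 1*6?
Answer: -2441350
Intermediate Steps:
c = -2 (c = 4 - 6 = -2)
y = -20 (y = (0*(-2))*(-1) - 20 = 0*(-1) - 20 = 0 - 20 = -20)
Q(d) = -10 (Q(d) = (½)*(-20) = -10)
(988 + Q(3))*(-2310 - 191) + 4628 = (988 - 10)*(-2310 - 191) + 4628 = 978*(-2501) + 4628 = -2445978 + 4628 = -2441350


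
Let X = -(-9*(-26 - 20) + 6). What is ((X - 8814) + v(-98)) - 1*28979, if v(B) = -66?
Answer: -38279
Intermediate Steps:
X = -420 (X = -(-9*(-46) + 6) = -(414 + 6) = -1*420 = -420)
((X - 8814) + v(-98)) - 1*28979 = ((-420 - 8814) - 66) - 1*28979 = (-9234 - 66) - 28979 = -9300 - 28979 = -38279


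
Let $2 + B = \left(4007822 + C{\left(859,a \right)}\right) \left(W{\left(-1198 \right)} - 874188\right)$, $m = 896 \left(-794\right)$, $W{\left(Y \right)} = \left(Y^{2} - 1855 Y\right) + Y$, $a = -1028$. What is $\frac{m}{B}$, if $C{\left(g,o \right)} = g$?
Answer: $- \frac{355712}{5576291739773} \approx -6.379 \cdot 10^{-8}$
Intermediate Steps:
$W{\left(Y \right)} = Y^{2} - 1854 Y$
$m = -711424$
$B = 11152583479546$ ($B = -2 + \left(4007822 + 859\right) \left(- 1198 \left(-1854 - 1198\right) - 874188\right) = -2 + 4008681 \left(\left(-1198\right) \left(-3052\right) - 874188\right) = -2 + 4008681 \left(3656296 - 874188\right) = -2 + 4008681 \cdot 2782108 = -2 + 11152583479548 = 11152583479546$)
$\frac{m}{B} = - \frac{711424}{11152583479546} = \left(-711424\right) \frac{1}{11152583479546} = - \frac{355712}{5576291739773}$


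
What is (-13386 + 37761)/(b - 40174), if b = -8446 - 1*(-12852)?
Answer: -24375/35768 ≈ -0.68147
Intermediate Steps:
b = 4406 (b = -8446 + 12852 = 4406)
(-13386 + 37761)/(b - 40174) = (-13386 + 37761)/(4406 - 40174) = 24375/(-35768) = 24375*(-1/35768) = -24375/35768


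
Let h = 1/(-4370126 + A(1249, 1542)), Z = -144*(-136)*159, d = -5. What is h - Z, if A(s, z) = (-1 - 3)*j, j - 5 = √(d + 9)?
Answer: -13608030253825/4370154 ≈ -3.1139e+6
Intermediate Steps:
j = 7 (j = 5 + √(-5 + 9) = 5 + √4 = 5 + 2 = 7)
A(s, z) = -28 (A(s, z) = (-1 - 3)*7 = -4*7 = -28)
Z = 3113856 (Z = 19584*159 = 3113856)
h = -1/4370154 (h = 1/(-4370126 - 28) = 1/(-4370154) = -1/4370154 ≈ -2.2882e-7)
h - Z = -1/4370154 - 1*3113856 = -1/4370154 - 3113856 = -13608030253825/4370154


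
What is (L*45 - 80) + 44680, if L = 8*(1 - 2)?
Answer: 44240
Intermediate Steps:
L = -8 (L = 8*(-1) = -8)
(L*45 - 80) + 44680 = (-8*45 - 80) + 44680 = (-360 - 80) + 44680 = -440 + 44680 = 44240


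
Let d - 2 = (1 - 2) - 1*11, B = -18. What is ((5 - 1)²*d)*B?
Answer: 2880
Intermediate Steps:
d = -10 (d = 2 + ((1 - 2) - 1*11) = 2 + (-1 - 11) = 2 - 12 = -10)
((5 - 1)²*d)*B = ((5 - 1)²*(-10))*(-18) = (4²*(-10))*(-18) = (16*(-10))*(-18) = -160*(-18) = 2880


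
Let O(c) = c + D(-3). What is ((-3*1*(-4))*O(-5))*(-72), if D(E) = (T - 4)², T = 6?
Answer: 864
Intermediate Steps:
D(E) = 4 (D(E) = (6 - 4)² = 2² = 4)
O(c) = 4 + c (O(c) = c + 4 = 4 + c)
((-3*1*(-4))*O(-5))*(-72) = ((-3*1*(-4))*(4 - 5))*(-72) = (-3*(-4)*(-1))*(-72) = (12*(-1))*(-72) = -12*(-72) = 864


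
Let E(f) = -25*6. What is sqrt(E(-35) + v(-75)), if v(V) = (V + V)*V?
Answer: 10*sqrt(111) ≈ 105.36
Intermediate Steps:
E(f) = -150
v(V) = 2*V**2 (v(V) = (2*V)*V = 2*V**2)
sqrt(E(-35) + v(-75)) = sqrt(-150 + 2*(-75)**2) = sqrt(-150 + 2*5625) = sqrt(-150 + 11250) = sqrt(11100) = 10*sqrt(111)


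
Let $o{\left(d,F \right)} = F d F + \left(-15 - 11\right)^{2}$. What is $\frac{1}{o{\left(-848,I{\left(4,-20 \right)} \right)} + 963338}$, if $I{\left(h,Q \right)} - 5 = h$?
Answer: $\frac{1}{895326} \approx 1.1169 \cdot 10^{-6}$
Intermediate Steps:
$I{\left(h,Q \right)} = 5 + h$
$o{\left(d,F \right)} = 676 + d F^{2}$ ($o{\left(d,F \right)} = d F^{2} + \left(-26\right)^{2} = d F^{2} + 676 = 676 + d F^{2}$)
$\frac{1}{o{\left(-848,I{\left(4,-20 \right)} \right)} + 963338} = \frac{1}{\left(676 - 848 \left(5 + 4\right)^{2}\right) + 963338} = \frac{1}{\left(676 - 848 \cdot 9^{2}\right) + 963338} = \frac{1}{\left(676 - 68688\right) + 963338} = \frac{1}{-68012 + 963338} = \frac{1}{895326}$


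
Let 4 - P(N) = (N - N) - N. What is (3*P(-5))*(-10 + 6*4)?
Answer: -42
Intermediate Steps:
P(N) = 4 + N (P(N) = 4 - ((N - N) - N) = 4 - (0 - N) = 4 - (-1)*N = 4 + N)
(3*P(-5))*(-10 + 6*4) = (3*(4 - 5))*(-10 + 6*4) = (3*(-1))*(-10 + 24) = -3*14 = -42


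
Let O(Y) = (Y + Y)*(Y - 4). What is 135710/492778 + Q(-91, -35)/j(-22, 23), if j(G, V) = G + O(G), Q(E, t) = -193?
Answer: 2598203/25131678 ≈ 0.10338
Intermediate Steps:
O(Y) = 2*Y*(-4 + Y) (O(Y) = (2*Y)*(-4 + Y) = 2*Y*(-4 + Y))
j(G, V) = G + 2*G*(-4 + G)
135710/492778 + Q(-91, -35)/j(-22, 23) = 135710/492778 - 193*(-1/(22*(-7 + 2*(-22)))) = 135710*(1/492778) - 193*(-1/(22*(-7 - 44))) = 67855/246389 - 193/((-22*(-51))) = 67855/246389 - 193/1122 = 2598203/25131678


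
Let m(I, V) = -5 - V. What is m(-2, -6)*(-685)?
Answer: -685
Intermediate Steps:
m(-2, -6)*(-685) = (-5 - 1*(-6))*(-685) = (-5 + 6)*(-685) = 1*(-685) = -685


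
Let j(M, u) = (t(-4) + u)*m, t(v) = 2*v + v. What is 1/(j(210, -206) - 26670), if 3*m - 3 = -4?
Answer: -3/79792 ≈ -3.7598e-5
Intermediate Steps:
m = -⅓ (m = 1 + (⅓)*(-4) = 1 - 4/3 = -⅓ ≈ -0.33333)
t(v) = 3*v
j(M, u) = 4 - u/3 (j(M, u) = (3*(-4) + u)*(-⅓) = (-12 + u)*(-⅓) = 4 - u/3)
1/(j(210, -206) - 26670) = 1/((4 - ⅓*(-206)) - 26670) = 1/((4 + 206/3) - 26670) = 1/(218/3 - 26670) = 1/(-79792/3) = -3/79792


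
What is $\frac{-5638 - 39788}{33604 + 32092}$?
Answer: $- \frac{22713}{32848} \approx -0.69146$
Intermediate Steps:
$\frac{-5638 - 39788}{33604 + 32092} = - \frac{45426}{65696} = \left(-45426\right) \frac{1}{65696} = - \frac{22713}{32848}$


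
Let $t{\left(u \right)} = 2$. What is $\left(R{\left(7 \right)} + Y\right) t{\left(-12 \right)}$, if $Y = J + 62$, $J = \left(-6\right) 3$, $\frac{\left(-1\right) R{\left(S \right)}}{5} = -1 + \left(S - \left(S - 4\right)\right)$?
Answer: $58$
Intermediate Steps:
$R{\left(S \right)} = -15$ ($R{\left(S \right)} = - 5 \left(-1 + \left(S - \left(S - 4\right)\right)\right) = - 5 \left(-1 + \left(S - \left(-4 + S\right)\right)\right) = - 5 \left(-1 + 4\right) = \left(-5\right) 3 = -15$)
$J = -18$
$Y = 44$ ($Y = -18 + 62 = 44$)
$\left(R{\left(7 \right)} + Y\right) t{\left(-12 \right)} = \left(-15 + 44\right) 2 = 29 \cdot 2 = 58$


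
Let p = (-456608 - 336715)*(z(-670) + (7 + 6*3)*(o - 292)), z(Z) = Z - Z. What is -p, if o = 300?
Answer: 158664600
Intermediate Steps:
z(Z) = 0
p = -158664600 (p = (-456608 - 336715)*(0 + (7 + 6*3)*(300 - 292)) = -793323*(0 + (7 + 18)*8) = -793323*(0 + 25*8) = -793323*(0 + 200) = -793323*200 = -158664600)
-p = -1*(-158664600) = 158664600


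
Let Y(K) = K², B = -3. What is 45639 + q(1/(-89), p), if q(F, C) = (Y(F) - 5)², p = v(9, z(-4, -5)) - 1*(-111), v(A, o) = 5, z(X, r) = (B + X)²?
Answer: 2865061613815/62742241 ≈ 45664.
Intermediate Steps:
z(X, r) = (-3 + X)²
p = 116 (p = 5 - 1*(-111) = 5 + 111 = 116)
q(F, C) = (-5 + F²)² (q(F, C) = (F² - 5)² = (-5 + F²)²)
45639 + q(1/(-89), p) = 45639 + (-5 + (1/(-89))²)² = 45639 + (-5 + (-1/89)²)² = 45639 + (-5 + 1/7921)² = 45639 + (-39604/7921)² = 45639 + 1568476816/62742241 = 2865061613815/62742241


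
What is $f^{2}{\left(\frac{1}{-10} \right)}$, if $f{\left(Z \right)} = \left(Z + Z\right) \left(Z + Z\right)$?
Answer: $\frac{1}{625} \approx 0.0016$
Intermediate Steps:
$f{\left(Z \right)} = 4 Z^{2}$ ($f{\left(Z \right)} = 2 Z 2 Z = 4 Z^{2}$)
$f^{2}{\left(\frac{1}{-10} \right)} = \left(4 \left(\frac{1}{-10}\right)^{2}\right)^{2} = \left(4 \left(- \frac{1}{10}\right)^{2}\right)^{2} = \left(4 \cdot \frac{1}{100}\right)^{2} = \left(\frac{1}{25}\right)^{2} = \frac{1}{625}$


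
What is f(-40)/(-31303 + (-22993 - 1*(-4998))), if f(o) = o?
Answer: 20/24649 ≈ 0.00081139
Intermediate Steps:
f(-40)/(-31303 + (-22993 - 1*(-4998))) = -40/(-31303 + (-22993 - 1*(-4998))) = -40/(-31303 + (-22993 + 4998)) = -40/(-31303 - 17995) = -40/(-49298) = -40*(-1/49298) = 20/24649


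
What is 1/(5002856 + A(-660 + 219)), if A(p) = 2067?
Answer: 1/5004923 ≈ 1.9980e-7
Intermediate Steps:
1/(5002856 + A(-660 + 219)) = 1/(5002856 + 2067) = 1/5004923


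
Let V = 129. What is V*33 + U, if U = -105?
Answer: 4152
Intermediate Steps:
V*33 + U = 129*33 - 105 = 4257 - 105 = 4152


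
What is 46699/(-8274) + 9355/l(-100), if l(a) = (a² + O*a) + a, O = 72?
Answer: -1622801/744660 ≈ -2.1793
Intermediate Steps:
l(a) = a² + 73*a (l(a) = (a² + 72*a) + a = a² + 73*a)
46699/(-8274) + 9355/l(-100) = 46699/(-8274) + 9355/((-100*(73 - 100))) = 46699*(-1/8274) + 9355/((-100*(-27))) = -46699/8274 + 9355/2700 = -46699/8274 + 9355*(1/2700) = -46699/8274 + 1871/540 = -1622801/744660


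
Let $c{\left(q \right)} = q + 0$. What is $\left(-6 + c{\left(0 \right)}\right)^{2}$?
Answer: $36$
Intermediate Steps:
$c{\left(q \right)} = q$
$\left(-6 + c{\left(0 \right)}\right)^{2} = \left(-6 + 0\right)^{2} = \left(-6\right)^{2} = 36$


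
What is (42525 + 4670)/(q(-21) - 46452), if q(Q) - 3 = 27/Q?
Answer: -330365/325152 ≈ -1.0160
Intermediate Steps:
q(Q) = 3 + 27/Q
(42525 + 4670)/(q(-21) - 46452) = (42525 + 4670)/((3 + 27/(-21)) - 46452) = 47195/((3 + 27*(-1/21)) - 46452) = 47195/((3 - 9/7) - 46452) = 47195/(12/7 - 46452) = 47195/(-325152/7) = 47195*(-7/325152) = -330365/325152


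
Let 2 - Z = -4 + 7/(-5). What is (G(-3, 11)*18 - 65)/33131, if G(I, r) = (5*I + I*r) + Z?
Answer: -3979/165655 ≈ -0.024020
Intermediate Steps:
Z = 37/5 (Z = 2 - (-4 + 7/(-5)) = 2 - (-4 + 7*(-1/5)) = 2 - (-4 - 7/5) = 2 - 1*(-27/5) = 2 + 27/5 = 37/5 ≈ 7.4000)
G(I, r) = 37/5 + 5*I + I*r (G(I, r) = (5*I + I*r) + 37/5 = 37/5 + 5*I + I*r)
(G(-3, 11)*18 - 65)/33131 = ((37/5 + 5*(-3) - 3*11)*18 - 65)/33131 = ((37/5 - 15 - 33)*18 - 65)*(1/33131) = (-203/5*18 - 65)*(1/33131) = (-3654/5 - 65)*(1/33131) = -3979/5*1/33131 = -3979/165655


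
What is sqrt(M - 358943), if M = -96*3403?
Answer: I*sqrt(685631) ≈ 828.03*I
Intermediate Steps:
M = -326688
sqrt(M - 358943) = sqrt(-326688 - 358943) = sqrt(-685631) = I*sqrt(685631)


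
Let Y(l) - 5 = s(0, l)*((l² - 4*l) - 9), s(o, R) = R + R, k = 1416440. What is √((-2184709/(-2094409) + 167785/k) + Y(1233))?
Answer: 7*√6711641167765433454397193042942/296660468396 ≈ 61130.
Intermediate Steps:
s(o, R) = 2*R
Y(l) = 5 + 2*l*(-9 + l² - 4*l) (Y(l) = 5 + (2*l)*((l² - 4*l) - 9) = 5 + (2*l)*(-9 + l² - 4*l) = 5 + 2*l*(-9 + l² - 4*l))
√((-2184709/(-2094409) + 167785/k) + Y(1233)) = √((-2184709/(-2094409) + 167785/1416440) + (5 - 18*1233 - 8*1233² + 2*1233³)) = √((-2184709*(-1/2094409) + 167785*(1/1416440)) + (5 - 22194 - 8*1520289 + 2*1874516337)) = √((2184709/2094409 + 33557/283288) + (5 - 22194 - 12162312 + 3749032674)) = √(689183926005/593320936792 + 3736848173) = √(2217150259343017607021/593320936792) = 7*√6711641167765433454397193042942/296660468396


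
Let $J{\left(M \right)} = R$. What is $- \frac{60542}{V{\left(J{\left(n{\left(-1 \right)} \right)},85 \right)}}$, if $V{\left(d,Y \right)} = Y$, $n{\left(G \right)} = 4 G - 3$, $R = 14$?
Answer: $- \frac{60542}{85} \approx -712.26$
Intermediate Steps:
$n{\left(G \right)} = -3 + 4 G$
$J{\left(M \right)} = 14$
$- \frac{60542}{V{\left(J{\left(n{\left(-1 \right)} \right)},85 \right)}} = - \frac{60542}{85}$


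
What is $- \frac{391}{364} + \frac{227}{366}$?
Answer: $- \frac{30239}{66612} \approx -0.45396$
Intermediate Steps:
$- \frac{391}{364} + \frac{227}{366} = - \frac{30239}{66612}$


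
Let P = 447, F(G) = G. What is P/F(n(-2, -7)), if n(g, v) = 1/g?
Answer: -894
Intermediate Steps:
n(g, v) = 1/g
P/F(n(-2, -7)) = 447/(1/(-2)) = 447/(-½) = 447*(-2) = -894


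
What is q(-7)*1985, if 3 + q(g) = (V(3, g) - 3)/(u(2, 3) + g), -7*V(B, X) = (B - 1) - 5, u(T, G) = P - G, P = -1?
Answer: -422805/77 ≈ -5491.0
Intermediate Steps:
u(T, G) = -1 - G
V(B, X) = 6/7 - B/7 (V(B, X) = -((B - 1) - 5)/7 = -((-1 + B) - 5)/7 = -(-6 + B)/7 = 6/7 - B/7)
q(g) = -3 - 18/(7*(-4 + g)) (q(g) = -3 + ((6/7 - 1/7*3) - 3)/((-1 - 1*3) + g) = -3 + ((6/7 - 3/7) - 3)/((-1 - 3) + g) = -3 + (3/7 - 3)/(-4 + g) = -3 - 18/(7*(-4 + g)))
q(-7)*1985 = (3*(22 - 7*(-7))/(7*(-4 - 7)))*1985 = ((3/7)*(22 + 49)/(-11))*1985 = ((3/7)*(-1/11)*71)*1985 = -213/77*1985 = -422805/77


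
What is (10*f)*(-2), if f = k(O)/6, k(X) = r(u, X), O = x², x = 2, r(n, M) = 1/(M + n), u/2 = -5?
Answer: 5/9 ≈ 0.55556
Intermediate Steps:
u = -10 (u = 2*(-5) = -10)
O = 4 (O = 2² = 4)
k(X) = 1/(-10 + X) (k(X) = 1/(X - 10) = 1/(-10 + X))
f = -1/36 (f = 1/((-10 + 4)*6) = (⅙)/(-6) = -⅙*⅙ = -1/36 ≈ -0.027778)
(10*f)*(-2) = (10*(-1/36))*(-2) = -5/18*(-2) = 5/9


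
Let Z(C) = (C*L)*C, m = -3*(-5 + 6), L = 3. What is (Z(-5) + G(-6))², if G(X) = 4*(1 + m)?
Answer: 4489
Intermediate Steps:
m = -3 (m = -3*1 = -3)
G(X) = -8 (G(X) = 4*(1 - 3) = 4*(-2) = -8)
Z(C) = 3*C² (Z(C) = (C*3)*C = (3*C)*C = 3*C²)
(Z(-5) + G(-6))² = (3*(-5)² - 8)² = (3*25 - 8)² = (75 - 8)² = 67² = 4489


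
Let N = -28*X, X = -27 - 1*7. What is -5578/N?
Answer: -2789/476 ≈ -5.8592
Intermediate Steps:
X = -34 (X = -27 - 7 = -34)
N = 952 (N = -28*(-34) = 952)
-5578/N = -5578/952 = -5578*1/952 = -2789/476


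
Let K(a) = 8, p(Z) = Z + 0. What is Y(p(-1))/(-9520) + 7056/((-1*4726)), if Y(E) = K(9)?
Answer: -247099/165410 ≈ -1.4939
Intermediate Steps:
p(Z) = Z
Y(E) = 8
Y(p(-1))/(-9520) + 7056/((-1*4726)) = 8/(-9520) + 7056/((-1*4726)) = 8*(-1/9520) + 7056/(-4726) = -1/1190 + 7056*(-1/4726) = -1/1190 - 3528/2363 = -247099/165410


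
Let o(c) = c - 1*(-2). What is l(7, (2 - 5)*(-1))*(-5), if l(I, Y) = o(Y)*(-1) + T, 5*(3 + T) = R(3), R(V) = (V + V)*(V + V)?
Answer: 4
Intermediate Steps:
R(V) = 4*V² (R(V) = (2*V)*(2*V) = 4*V²)
o(c) = 2 + c (o(c) = c + 2 = 2 + c)
T = 21/5 (T = -3 + (4*3²)/5 = -3 + (4*9)/5 = -3 + (⅕)*36 = -3 + 36/5 = 21/5 ≈ 4.2000)
l(I, Y) = 11/5 - Y (l(I, Y) = (2 + Y)*(-1) + 21/5 = (-2 - Y) + 21/5 = 11/5 - Y)
l(7, (2 - 5)*(-1))*(-5) = (11/5 - (2 - 5)*(-1))*(-5) = (11/5 - (-3)*(-1))*(-5) = (11/5 - 1*3)*(-5) = (11/5 - 3)*(-5) = -⅘*(-5) = 4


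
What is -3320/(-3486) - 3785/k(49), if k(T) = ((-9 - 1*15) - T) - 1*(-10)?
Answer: 3845/63 ≈ 61.032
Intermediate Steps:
k(T) = -14 - T (k(T) = ((-9 - 15) - T) + 10 = (-24 - T) + 10 = -14 - T)
-3320/(-3486) - 3785/k(49) = -3320/(-3486) - 3785/(-14 - 1*49) = -3320*(-1/3486) - 3785/(-14 - 49) = 20/21 - 3785/(-63) = 20/21 - 3785*(-1/63) = 20/21 + 3785/63 = 3845/63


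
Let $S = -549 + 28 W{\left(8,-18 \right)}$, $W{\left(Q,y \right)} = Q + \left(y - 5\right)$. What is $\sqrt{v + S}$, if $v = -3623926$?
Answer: $i \sqrt{3624895} \approx 1903.9 i$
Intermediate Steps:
$W{\left(Q,y \right)} = -5 + Q + y$ ($W{\left(Q,y \right)} = Q + \left(y - 5\right) = Q + \left(-5 + y\right) = -5 + Q + y$)
$S = -969$ ($S = -549 + 28 \left(-5 + 8 - 18\right) = -549 + 28 \left(-15\right) = -549 - 420 = -969$)
$\sqrt{v + S} = \sqrt{-3623926 - 969} = \sqrt{-3624895} = i \sqrt{3624895}$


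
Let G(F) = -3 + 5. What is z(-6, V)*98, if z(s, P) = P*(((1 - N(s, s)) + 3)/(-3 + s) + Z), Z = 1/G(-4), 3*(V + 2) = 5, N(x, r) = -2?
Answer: 49/9 ≈ 5.4444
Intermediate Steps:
G(F) = 2
V = -1/3 (V = -2 + (1/3)*5 = -2 + 5/3 = -1/3 ≈ -0.33333)
Z = 1/2 ≈ 0.50000
z(s, P) = P*(1/2 + 6/(-3 + s)) (z(s, P) = P*(((1 - 1*(-2)) + 3)/(-3 + s) + 1/2) = P*(((1 + 2) + 3)/(-3 + s) + 1/2) = P*((3 + 3)/(-3 + s) + 1/2) = P*(6/(-3 + s) + 1/2) = P*(1/2 + 6/(-3 + s)))
z(-6, V)*98 = ((1/2)*(-1/3)*(9 - 6)/(-3 - 6))*98 = ((1/2)*(-1/3)*3/(-9))*98 = ((1/2)*(-1/3)*(-1/9)*3)*98 = (1/18)*98 = 49/9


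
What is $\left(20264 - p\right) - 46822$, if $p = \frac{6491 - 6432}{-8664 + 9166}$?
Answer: $- \frac{13332175}{502} \approx -26558.0$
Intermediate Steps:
$p = \frac{59}{502} \approx 0.11753$
$\left(20264 - p\right) - 46822 = \left(20264 - \frac{59}{502}\right) - 46822 = \frac{10172469}{502} - 46822 = - \frac{13332175}{502}$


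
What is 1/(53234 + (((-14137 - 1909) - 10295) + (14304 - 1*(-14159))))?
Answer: 1/55356 ≈ 1.8065e-5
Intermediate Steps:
1/(53234 + (((-14137 - 1909) - 10295) + (14304 - 1*(-14159)))) = 1/(53234 + ((-16046 - 10295) + (14304 + 14159))) = 1/(53234 + (-26341 + 28463)) = 1/(53234 + 2122) = 1/55356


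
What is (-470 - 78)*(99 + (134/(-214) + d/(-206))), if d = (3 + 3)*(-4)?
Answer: -594833176/11021 ≈ -53973.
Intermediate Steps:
d = -24 (d = 6*(-4) = -24)
(-470 - 78)*(99 + (134/(-214) + d/(-206))) = (-470 - 78)*(99 + (134/(-214) - 24/(-206))) = -548*(99 + (134*(-1/214) - 24*(-1/206))) = -548*(99 + (-67/107 + 12/103)) = -548*(99 - 5617/11021) = -548*1085462/11021 = -594833176/11021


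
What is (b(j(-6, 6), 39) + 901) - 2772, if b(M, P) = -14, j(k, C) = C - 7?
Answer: -1885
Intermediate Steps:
j(k, C) = -7 + C
(b(j(-6, 6), 39) + 901) - 2772 = (-14 + 901) - 2772 = 887 - 2772 = -1885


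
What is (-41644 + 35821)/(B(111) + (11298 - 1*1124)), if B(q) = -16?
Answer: -1941/3386 ≈ -0.57324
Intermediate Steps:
(-41644 + 35821)/(B(111) + (11298 - 1*1124)) = (-41644 + 35821)/(-16 + (11298 - 1*1124)) = -5823/(-16 + (11298 - 1124)) = -5823/(-16 + 10174) = -5823/10158 = -5823*1/10158 = -1941/3386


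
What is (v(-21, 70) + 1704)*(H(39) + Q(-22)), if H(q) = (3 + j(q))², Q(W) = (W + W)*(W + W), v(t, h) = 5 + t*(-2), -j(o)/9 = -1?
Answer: 3642080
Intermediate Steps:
j(o) = 9 (j(o) = -9*(-1) = 9)
v(t, h) = 5 - 2*t
Q(W) = 4*W² (Q(W) = (2*W)*(2*W) = 4*W²)
H(q) = 144 (H(q) = (3 + 9)² = 12² = 144)
(v(-21, 70) + 1704)*(H(39) + Q(-22)) = ((5 - 2*(-21)) + 1704)*(144 + 4*(-22)²) = ((5 + 42) + 1704)*(144 + 4*484) = (47 + 1704)*(144 + 1936) = 1751*2080 = 3642080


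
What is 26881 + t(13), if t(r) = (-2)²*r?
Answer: 26933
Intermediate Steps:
t(r) = 4*r
26881 + t(13) = 26881 + 4*13 = 26881 + 52 = 26933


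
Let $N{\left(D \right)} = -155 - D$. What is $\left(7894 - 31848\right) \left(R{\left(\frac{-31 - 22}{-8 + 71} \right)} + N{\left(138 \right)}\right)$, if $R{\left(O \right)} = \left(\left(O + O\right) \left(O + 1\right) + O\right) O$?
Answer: $\frac{249910795328}{35721} \approx 6.9962 \cdot 10^{6}$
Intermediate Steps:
$R{\left(O \right)} = O \left(O + 2 O \left(1 + O\right)\right)$ ($R{\left(O \right)} = \left(2 O \left(1 + O\right) + O\right) O = \left(O + 2 O \left(1 + O\right)\right) O = O \left(O + 2 O \left(1 + O\right)\right)$)
$\left(7894 - 31848\right) \left(R{\left(\frac{-31 - 22}{-8 + 71} \right)} + N{\left(138 \right)}\right) = \left(7894 - 31848\right) \left(\left(\frac{-31 - 22}{-8 + 71}\right)^{2} \left(3 + 2 \frac{-31 - 22}{-8 + 71}\right) - 293\right) = - 23954 \left(\left(- \frac{53}{63}\right)^{2} \left(3 + 2 \left(- \frac{53}{63}\right)\right) - 293\right) = - 23954 \left(\frac{2809 \left(3 - \frac{106}{63}\right)}{3969} - 293\right) = - 23954 \left(\frac{2809}{3969} \cdot \frac{83}{63} - 293\right) = - 23954 \left(\frac{233147}{250047} - 293\right) = \left(-23954\right) \left(- \frac{73030624}{250047}\right) = \frac{249910795328}{35721}$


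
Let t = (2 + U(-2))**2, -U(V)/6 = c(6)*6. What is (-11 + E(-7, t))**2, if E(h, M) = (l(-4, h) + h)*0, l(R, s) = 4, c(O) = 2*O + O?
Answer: 121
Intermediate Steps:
c(O) = 3*O
U(V) = -648 (U(V) = -6*3*6*6 = -108*6 = -6*108 = -648)
t = 417316 (t = (2 - 648)**2 = (-646)**2 = 417316)
E(h, M) = 0 (E(h, M) = (4 + h)*0 = 0)
(-11 + E(-7, t))**2 = (-11 + 0)**2 = (-11)**2 = 121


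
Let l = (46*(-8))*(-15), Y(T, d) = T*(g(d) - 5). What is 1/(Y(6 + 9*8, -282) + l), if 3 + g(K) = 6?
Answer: 1/5364 ≈ 0.00018643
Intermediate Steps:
g(K) = 3 (g(K) = -3 + 6 = 3)
Y(T, d) = -2*T (Y(T, d) = T*(3 - 5) = T*(-2) = -2*T)
l = 5520 (l = -368*(-15) = 5520)
1/(Y(6 + 9*8, -282) + l) = 1/(-2*(6 + 9*8) + 5520) = 1/(-2*(6 + 72) + 5520) = 1/(-2*78 + 5520) = 1/(-156 + 5520) = 1/5364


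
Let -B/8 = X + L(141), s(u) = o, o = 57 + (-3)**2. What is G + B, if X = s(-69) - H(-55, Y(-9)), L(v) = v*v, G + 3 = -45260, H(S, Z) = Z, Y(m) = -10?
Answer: -204919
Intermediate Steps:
o = 66 (o = 57 + 9 = 66)
G = -45263 (G = -3 - 45260 = -45263)
s(u) = 66
L(v) = v**2
X = 76 (X = 66 - 1*(-10) = 66 + 10 = 76)
B = -159656 (B = -8*(76 + 141**2) = -8*(76 + 19881) = -8*19957 = -159656)
G + B = -45263 - 159656 = -204919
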